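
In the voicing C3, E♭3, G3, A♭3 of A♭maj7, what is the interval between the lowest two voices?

m3

Those voices are C3 and E♭3.
C up to E♭ is 3 semitones, a half step narrower than a major third, so the interval is minor.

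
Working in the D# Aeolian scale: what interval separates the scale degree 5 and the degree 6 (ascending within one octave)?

Spelling the D# Aeolian scale: D# E# F# G# A# B C#.
The scale degree 5 is A# and the 6th degree is B.
From A# to B: 1 semitone over a second = minor.

minor 2nd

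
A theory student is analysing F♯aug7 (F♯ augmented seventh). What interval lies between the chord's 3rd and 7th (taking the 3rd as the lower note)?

diminished fifth

Spelling the chord: F♯ A♯ C𝄪 E.
So we need the interval from A♯ up to E.
A♯ up to E is 6 semitones, a half step narrower than a perfect fifth, so the interval is diminished.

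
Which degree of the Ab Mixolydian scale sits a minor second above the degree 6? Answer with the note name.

Gb

The scale is Ab Bb C Db Eb F Gb.
The degree 6 is F; a minor second above that is Gb — scale degree 7.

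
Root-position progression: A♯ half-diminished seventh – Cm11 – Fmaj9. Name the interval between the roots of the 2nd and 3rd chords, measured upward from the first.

The roots are C and F.
From C to F is 5 semitones, exactly the perfect fourth.

perfect 4th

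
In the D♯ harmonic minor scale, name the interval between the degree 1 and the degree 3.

D♯ harmonic minor: D♯ E♯ F♯ G♯ A♯ B C𝄪.
So we need the interval from D♯ up to F♯.
3 letter names make it a third; at 3 semitones (a half step narrower than major) the quality is minor.

minor third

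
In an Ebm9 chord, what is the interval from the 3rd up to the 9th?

major seventh

The chord tones of Ebmin9 (Eb minor ninth) are Eb Gb Bb Db F.
The 3rd is Gb and the 9th is F.
Gb up to F spans 7 letter names and 11 semitones — a major seventh.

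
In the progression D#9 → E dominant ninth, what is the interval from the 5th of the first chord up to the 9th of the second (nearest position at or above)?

m6

D#9 has A# as its 5th, and E dominant ninth has F# as its 9th.
From A# to F#: 8 semitones over a sixth = minor.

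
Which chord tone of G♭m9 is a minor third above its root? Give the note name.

The chord tones of G♭min9 are G♭–B𝄫–D♭–F♭–A♭.
The root is G♭. A minor third above G♭ is B𝄫.
B𝄫 is the chord's 3rd.

Bbb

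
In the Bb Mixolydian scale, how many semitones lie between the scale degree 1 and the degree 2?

2

The scale is Bb C D Eb F G Ab.
Bb up to C is a major second — 2 semitones.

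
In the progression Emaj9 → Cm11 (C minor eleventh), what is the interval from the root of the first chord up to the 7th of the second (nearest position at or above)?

diminished 5th

Emaj9 has E as its root, and Cm11 (C minor eleventh) has Bb as its 7th.
From E to Bb: 6 semitones over a fifth = diminished.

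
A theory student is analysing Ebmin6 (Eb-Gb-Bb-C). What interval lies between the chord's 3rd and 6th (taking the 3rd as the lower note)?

3rd = Gb; 6th = C.
4 letter names make it a fourth; at 6 semitones (a half step wider than perfect) the quality is augmented.

augmented fourth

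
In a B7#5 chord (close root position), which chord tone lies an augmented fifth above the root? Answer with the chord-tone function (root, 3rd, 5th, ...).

5th

Spelling the chord: B D# F## A.
The root is B. An augmented fifth above B is F##.
F## is the chord's 5th.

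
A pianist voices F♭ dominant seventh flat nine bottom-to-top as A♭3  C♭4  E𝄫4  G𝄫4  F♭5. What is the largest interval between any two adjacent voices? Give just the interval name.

major seventh

Adjacent intervals: A♭3→C♭4 = minor third; C♭4→E𝄫4 = minor third; E𝄫4→G𝄫4 = minor third; G𝄫4→F♭5 = major seventh.
The largest is G𝄫4 to F♭5, a major seventh (11 semitones).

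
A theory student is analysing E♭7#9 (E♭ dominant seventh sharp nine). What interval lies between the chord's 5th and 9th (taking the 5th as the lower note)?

A5

E♭7#9: E♭ G B♭ D♭ F♯.
The 5th is B♭ and the 9th is F♯.
5 letter names make it a fifth; at 8 semitones (a half step wider than perfect) the quality is augmented.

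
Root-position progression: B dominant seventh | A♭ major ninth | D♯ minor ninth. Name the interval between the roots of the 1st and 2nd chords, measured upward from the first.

The roots are B and A♭.
From B to A♭: 9 semitones over a seventh = diminished.

diminished 7th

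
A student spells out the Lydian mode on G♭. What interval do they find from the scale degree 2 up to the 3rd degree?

major second

Spelling the Lydian mode on G♭: G♭ A♭ B♭ C D♭ E♭ F.
Scale degree 2 = A♭; 3rd scale degree = B♭.
Counting 2 letters and 2 half steps from A♭ gives a major second.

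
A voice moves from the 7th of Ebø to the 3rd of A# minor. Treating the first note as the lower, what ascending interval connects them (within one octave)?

augmented seventh

The 7th of Ebø is Db; the 3rd of A# minor is C#.
7 letter names make it a seventh; at 12 semitones (a half step wider than major) the quality is augmented.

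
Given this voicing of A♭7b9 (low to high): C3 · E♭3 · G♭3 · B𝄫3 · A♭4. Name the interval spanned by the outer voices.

minor thirteenth

The outer voices are C3 and A♭4.
13 letter names make it a thirteenth; at 20 semitones (a half step narrower than major) the quality is minor.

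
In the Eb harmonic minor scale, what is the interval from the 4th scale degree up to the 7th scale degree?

Spelling the Eb harmonic minor scale: Eb F Gb Ab Bb Cb D.
So we need the interval from Ab up to D.
From Ab to D: 6 semitones over a fourth = augmented.

augmented 4th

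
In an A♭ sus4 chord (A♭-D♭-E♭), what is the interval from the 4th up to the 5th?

major second

So we need the interval from D♭ up to E♭.
Counting 2 letters and 2 half steps from D♭ gives a major second.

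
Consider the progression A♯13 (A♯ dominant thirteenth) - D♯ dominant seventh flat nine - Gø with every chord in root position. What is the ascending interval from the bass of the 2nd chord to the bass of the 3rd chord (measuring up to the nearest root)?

The roots are D♯ and G.
4 letter names make it a fourth; at 4 semitones (a half step narrower than perfect) the quality is diminished.

diminished fourth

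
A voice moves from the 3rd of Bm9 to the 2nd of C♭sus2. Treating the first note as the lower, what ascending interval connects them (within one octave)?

diminished octave

The 3rd of Bm9 is D; the 2nd of C♭sus2 is D♭.
D up to D♭ is 11 semitones, a half step narrower than a perfect octave, so the interval is diminished.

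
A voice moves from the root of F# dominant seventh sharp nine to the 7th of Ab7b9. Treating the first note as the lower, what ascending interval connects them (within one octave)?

diminished second

The root of F# dominant seventh sharp nine is F#; the 7th of Ab7b9 is Gb.
F# up to Gb is 0 semitones, a whole step narrower than a major second, so the interval is diminished.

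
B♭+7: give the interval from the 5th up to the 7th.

diminished third

B♭7#5 is spelled B♭–D–F♯–A♭.
That puts F♯ below A♭.
F♯ up to A♭ is 2 semitones, a whole step narrower than a major third, so the interval is diminished.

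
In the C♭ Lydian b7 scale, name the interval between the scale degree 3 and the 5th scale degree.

C♭ lydian dominant: C♭ D♭ E♭ F G♭ A♭ B𝄫.
The scale degree 3 is E♭ and the degree 5 is G♭.
3 letter names make it a third; at 3 semitones (a half step narrower than major) the quality is minor.

minor third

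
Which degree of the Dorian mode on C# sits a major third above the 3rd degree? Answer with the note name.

The scale is C# D# E F# G# A# B.
The 3rd degree is E; a major third above that is G# — scale degree 5.

G#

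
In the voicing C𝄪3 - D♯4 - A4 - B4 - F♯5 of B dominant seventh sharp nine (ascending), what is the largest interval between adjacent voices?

minor ninth

Adjacent intervals: C𝄪3→D♯4 = minor ninth; D♯4→A4 = diminished fifth; A4→B4 = major second; B4→F♯5 = perfect fifth.
The largest is C𝄪3 to D♯4, a minor ninth (13 semitones).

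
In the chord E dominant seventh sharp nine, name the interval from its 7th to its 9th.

augmented third

E dominant seventh sharp nine is spelled E-G#-B-D-F##.
7th = D; 9th = F##.
From D to F##: 5 semitones over a third = augmented.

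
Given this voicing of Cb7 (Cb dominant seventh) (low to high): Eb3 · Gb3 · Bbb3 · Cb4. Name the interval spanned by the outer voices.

minor sixth

The outer voices are Eb3 and Cb4.
6 letter names make it a sixth; at 8 semitones (a half step narrower than major) the quality is minor.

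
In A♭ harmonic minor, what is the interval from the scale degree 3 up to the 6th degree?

perfect fourth

The scale runs A♭ B♭ C♭ D♭ E♭ F♭ G.
Scale degree 3 = C♭; 6th degree = F♭.
From C♭ to F♭ is 5 semitones, exactly the perfect fourth.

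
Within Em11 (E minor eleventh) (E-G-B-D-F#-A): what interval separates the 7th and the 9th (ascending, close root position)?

major third

So we need the interval from D up to F#.
D up to F# spans 3 letter names and 4 semitones — a major third.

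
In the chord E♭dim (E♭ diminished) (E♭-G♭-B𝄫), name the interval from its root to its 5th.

Root = E♭; 5th = B𝄫.
5 letter names make it a fifth; at 6 semitones (a half step narrower than perfect) the quality is diminished.

diminished fifth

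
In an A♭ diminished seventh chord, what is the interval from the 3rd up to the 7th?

Spelling the chord: A♭-C♭-E𝄫-G𝄫.
The 3rd is C♭ and the 7th is G𝄫.
5 letter names make it a fifth; at 6 semitones (a half step narrower than perfect) the quality is diminished.

diminished 5th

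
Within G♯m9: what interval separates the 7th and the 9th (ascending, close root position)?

The chord tones of G♯ minor ninth are G♯-B-D♯-F♯-A♯.
7th = F♯; 9th = A♯.
F♯ up to A♯ spans 3 letter names and 4 semitones — a major third.

major third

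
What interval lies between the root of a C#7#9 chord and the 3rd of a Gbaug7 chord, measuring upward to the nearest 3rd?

diminished 7th

The root of C#7#9 is C#; the 3rd of Gbaug7 is Bb.
7 letter names make it a seventh; at 9 semitones (a whole step narrower than major) the quality is diminished.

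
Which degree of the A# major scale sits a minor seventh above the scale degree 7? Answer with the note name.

F##

The scale is A# B# C## D# E# F## G##.
The scale degree 7 is G##; a minor seventh above that is F## — scale degree 6.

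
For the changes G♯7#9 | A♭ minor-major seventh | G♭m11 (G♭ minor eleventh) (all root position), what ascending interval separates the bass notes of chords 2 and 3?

minor seventh

The roots are A♭ and G♭.
A♭ up to G♭ is 10 semitones, a half step narrower than a major seventh, so the interval is minor.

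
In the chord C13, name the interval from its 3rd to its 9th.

The chord tones of C dominant thirteenth are C–E–G–Bb–D–A.
The 3rd is E and the 9th is D.
E up to D is 10 semitones, a half step narrower than a major seventh, so the interval is minor.

minor 7th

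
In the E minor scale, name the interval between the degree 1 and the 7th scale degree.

minor seventh

Spelling the E minor scale: E F# G A B C D.
Degree 1 = E; 7th scale degree = D.
From E to D: 10 semitones over a seventh = minor.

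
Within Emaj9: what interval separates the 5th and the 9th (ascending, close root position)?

Emaj9: E, G♯, B, D♯, F♯.
So we need the interval from B up to F♯.
From B to F♯ is 7 semitones, exactly the perfect fifth.

perfect fifth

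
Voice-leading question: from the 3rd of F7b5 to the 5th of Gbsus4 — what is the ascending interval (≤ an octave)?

diminished 4th

The 3rd of F7b5 is A; the 5th of Gbsus4 is Db.
4 letter names make it a fourth; at 4 semitones (a half step narrower than perfect) the quality is diminished.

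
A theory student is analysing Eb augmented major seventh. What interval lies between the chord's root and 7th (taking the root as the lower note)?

major seventh

The chord tones of Eb+maj7 (Eb augmented major seventh) are Eb-G-B-D.
That puts Eb below D.
From Eb to D is 11 semitones, exactly the major seventh.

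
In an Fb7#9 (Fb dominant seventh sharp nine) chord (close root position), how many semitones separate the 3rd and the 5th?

Fb7#9 (Fb dominant seventh sharp nine) is spelled Fb, Ab, Cb, Ebb, G.
Ab to Cb is a minor third: 3 semitones.

3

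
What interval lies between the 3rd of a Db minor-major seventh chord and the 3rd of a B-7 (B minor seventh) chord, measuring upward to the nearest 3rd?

The 3rd of Db minor-major seventh is Fb; the 3rd of B-7 (B minor seventh) is D.
From Fb to D: 10 semitones over a sixth = augmented.

augmented sixth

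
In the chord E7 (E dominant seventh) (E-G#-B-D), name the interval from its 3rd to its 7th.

The 3rd is G# and the 7th is D.
G# up to D is 6 semitones, a half step narrower than a perfect fifth, so the interval is diminished.
That tritone between 3rd and 7th is what gives the dominant seventh its pull toward resolution.

diminished fifth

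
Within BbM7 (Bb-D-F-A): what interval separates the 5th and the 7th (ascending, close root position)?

That puts F below A.
Counting 3 letters and 4 half steps from F gives a major third.

major third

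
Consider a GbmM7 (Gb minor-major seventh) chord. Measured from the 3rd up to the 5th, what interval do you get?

major third

Gbm(maj7) (Gb minor-major seventh): Gb-Bbb-Db-F.
That puts Bbb below Db.
From Bbb to Db is 4 semitones, exactly the major third.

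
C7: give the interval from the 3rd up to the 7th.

C7 (C dominant seventh): C E G B♭.
So we need the interval from E up to B♭.
5 letter names make it a fifth; at 6 semitones (a half step narrower than perfect) the quality is diminished.

diminished fifth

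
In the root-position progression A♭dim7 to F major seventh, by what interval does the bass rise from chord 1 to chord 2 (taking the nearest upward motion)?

major 6th

The roots are A♭ and F.
Counting 6 letters and 9 half steps from A♭ gives a major sixth.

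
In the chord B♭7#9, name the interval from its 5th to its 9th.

Spelling the chord: B♭-D-F-A♭-C♯.
5th = F; 9th = C♯.
F up to C♯ is 8 semitones, a half step wider than a perfect fifth, so the interval is augmented.

augmented fifth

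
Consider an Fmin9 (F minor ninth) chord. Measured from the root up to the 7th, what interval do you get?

minor 7th

F minor ninth: F, A♭, C, E♭, G.
So we need the interval from F up to E♭.
7 letter names make it a seventh; at 10 semitones (a half step narrower than major) the quality is minor.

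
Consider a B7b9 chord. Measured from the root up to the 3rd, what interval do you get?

major third

Spelling the chord: B-D#-F#-A-C.
That puts B below D#.
Counting 3 letters and 4 half steps from B gives a major third.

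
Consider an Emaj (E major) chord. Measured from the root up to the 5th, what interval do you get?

P5

The chord tones of E (E major) are E–G#–B.
That puts E below B.
E up to B spans 5 letter names and 7 semitones — a perfect fifth.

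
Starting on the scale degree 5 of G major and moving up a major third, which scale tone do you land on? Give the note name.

The scale is G A B C D E F#.
The scale degree 5 is D; a major third above that is F# — scale degree 7.

F#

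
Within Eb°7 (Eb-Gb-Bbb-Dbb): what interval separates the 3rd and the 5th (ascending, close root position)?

m3

The 3rd is Gb and the 5th is Bbb.
3 letter names make it a third; at 3 semitones (a half step narrower than major) the quality is minor.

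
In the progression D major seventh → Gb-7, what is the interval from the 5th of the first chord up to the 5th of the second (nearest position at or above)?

diminished 4th

D major seventh has A as its 5th, and Gb-7 has Db as its 5th.
4 letter names make it a fourth; at 4 semitones (a half step narrower than perfect) the quality is diminished.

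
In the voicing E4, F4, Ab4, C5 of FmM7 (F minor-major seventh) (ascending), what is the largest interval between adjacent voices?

major third

Adjacent intervals: E4→F4 = minor second; F4→Ab4 = minor third; Ab4→C5 = major third.
The largest is Ab4 to C5, a major third (4 semitones).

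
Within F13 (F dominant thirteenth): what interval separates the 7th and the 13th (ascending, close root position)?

The chord tones of F dominant thirteenth are F–A–C–Eb–G–D.
That puts Eb below D.
From Eb to D is 11 semitones, exactly the major seventh.

M7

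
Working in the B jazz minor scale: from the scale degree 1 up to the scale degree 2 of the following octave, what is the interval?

major ninth

Spelling the B jazz minor scale: B C# D E F# G# A#.
The scale degree 1 is B and the 2nd scale degree (up an octave) is C#.
From B to C# is 14 semitones, exactly the major ninth.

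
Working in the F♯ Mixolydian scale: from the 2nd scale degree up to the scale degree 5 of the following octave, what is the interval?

Spelling the F♯ Mixolydian scale: F♯ G♯ A♯ B C♯ D♯ E.
The 2nd scale degree is G♯ and the 5th degree (up an octave) is C♯.
From G♯ to C♯ is 17 semitones, exactly the perfect eleventh.

P11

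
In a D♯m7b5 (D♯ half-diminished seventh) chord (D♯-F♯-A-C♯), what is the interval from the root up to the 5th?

The root is D♯ and the 5th is A.
5 letter names make it a fifth; at 6 semitones (a half step narrower than perfect) the quality is diminished.

d5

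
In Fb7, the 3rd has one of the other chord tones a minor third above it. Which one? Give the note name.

Fb7 (Fb dominant seventh) is spelled Fb–Ab–Cb–Ebb.
The 3rd is Ab. A minor third above Ab is Cb.
Cb is the chord's 5th.

Cb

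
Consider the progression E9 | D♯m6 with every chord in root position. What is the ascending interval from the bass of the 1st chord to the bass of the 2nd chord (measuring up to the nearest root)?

major seventh

The roots are E and D♯.
From E to D♯ is 11 semitones, exactly the major seventh.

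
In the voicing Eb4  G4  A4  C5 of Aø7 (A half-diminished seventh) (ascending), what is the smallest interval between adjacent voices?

Adjacent intervals: Eb4→G4 = major third; G4→A4 = major second; A4→C5 = minor third.
The smallest is G4 to A4, a major second (2 semitones).

major second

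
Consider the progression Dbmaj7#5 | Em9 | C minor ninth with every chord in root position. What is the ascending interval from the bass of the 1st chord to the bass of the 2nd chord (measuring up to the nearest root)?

The roots are Db and E.
From Db to E: 3 semitones over a second = augmented.

augmented second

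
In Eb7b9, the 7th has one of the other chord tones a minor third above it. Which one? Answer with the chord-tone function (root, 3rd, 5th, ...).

9th

Spelling the chord: Eb–G–Bb–Db–Fb.
The 7th is Db. A minor third above Db is Fb.
Fb is the chord's 9th.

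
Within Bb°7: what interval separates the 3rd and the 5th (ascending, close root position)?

Bb°7 (Bb diminished seventh) is spelled Bb–Db–Fb–Abb.
3rd = Db; 5th = Fb.
From Db to Fb: 3 semitones over a third = minor.

m3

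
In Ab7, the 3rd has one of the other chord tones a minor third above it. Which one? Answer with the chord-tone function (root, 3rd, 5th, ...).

5th

Ab7 (Ab dominant seventh) is spelled Ab, C, Eb, Gb.
The 3rd is C. A minor third above C is Eb.
Eb is the chord's 5th.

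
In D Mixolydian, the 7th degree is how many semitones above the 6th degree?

The scale is D E F♯ G A B C.
B up to C is a minor second — 1 semitone.

1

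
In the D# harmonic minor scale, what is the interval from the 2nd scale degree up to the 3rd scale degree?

minor second

Spelling the D# harmonic minor scale: D# E# F# G# A# B C##.
That puts E# below F#.
From E# to F#: 1 semitone over a second = minor.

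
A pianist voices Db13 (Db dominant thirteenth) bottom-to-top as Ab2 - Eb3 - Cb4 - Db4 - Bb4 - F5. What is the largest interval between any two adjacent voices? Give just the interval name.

major sixth

Adjacent intervals: Ab2→Eb3 = perfect fifth; Eb3→Cb4 = minor sixth; Cb4→Db4 = major second; Db4→Bb4 = major sixth; Bb4→F5 = perfect fifth.
The largest is Db4 to Bb4, a major sixth (9 semitones).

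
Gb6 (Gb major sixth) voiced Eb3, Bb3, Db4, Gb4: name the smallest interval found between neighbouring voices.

Adjacent intervals: Eb3→Bb3 = perfect fifth; Bb3→Db4 = minor third; Db4→Gb4 = perfect fourth.
The smallest is Bb3 to Db4, a minor third (3 semitones).

minor 3rd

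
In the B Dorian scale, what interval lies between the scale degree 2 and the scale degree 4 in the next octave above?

minor 10th

Spelling the B Dorian scale: B C♯ D E F♯ G♯ A.
The scale degree 2 is C♯ and the 4th scale degree (up an octave) is E.
C♯ up to E is 15 semitones, a half step narrower than a major tenth, so the interval is minor.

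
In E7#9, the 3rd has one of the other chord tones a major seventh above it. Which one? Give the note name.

Spelling the chord: E, G♯, B, D, F𝄪.
The 3rd is G♯. A major seventh above G♯ is F𝄪.
F𝄪 is the chord's 9th.

F##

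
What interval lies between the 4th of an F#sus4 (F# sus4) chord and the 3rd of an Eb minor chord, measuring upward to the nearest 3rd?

d6

The 4th of F#sus4 (F# sus4) is B; the 3rd of Eb minor is Gb.
From B to Gb: 7 semitones over a sixth = diminished.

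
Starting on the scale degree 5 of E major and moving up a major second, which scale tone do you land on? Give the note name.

C#

The scale is E F# G# A B C# D#.
The scale degree 5 is B; a major second above that is C# — scale degree 6.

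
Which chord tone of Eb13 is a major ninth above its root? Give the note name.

The chord tones of Eb dominant thirteenth are Eb–G–Bb–Db–F–C.
The root is Eb. A major ninth above Eb is F.
F is the chord's 9th.

F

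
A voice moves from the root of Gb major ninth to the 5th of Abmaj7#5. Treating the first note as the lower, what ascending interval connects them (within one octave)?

Gb major ninth has Gb as its root, and Abmaj7#5 has E as its 5th.
From Gb to E: 10 semitones over a sixth = augmented.

augmented 6th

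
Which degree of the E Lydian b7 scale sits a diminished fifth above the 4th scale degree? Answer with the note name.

The scale is E F# G# A# B C# D.
The 4th scale degree is A#; a diminished fifth above that is E — scale degree 1.

E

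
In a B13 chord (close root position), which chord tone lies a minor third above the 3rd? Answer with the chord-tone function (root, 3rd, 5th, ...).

B13 is spelled B D♯ F♯ A C♯ G♯.
The 3rd is D♯. A minor third above D♯ is F♯.
F♯ is the chord's 5th.

5th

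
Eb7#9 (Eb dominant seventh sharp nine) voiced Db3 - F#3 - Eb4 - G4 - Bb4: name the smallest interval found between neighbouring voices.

minor third

Adjacent intervals: Db3→F#3 = augmented third; F#3→Eb4 = diminished seventh; Eb4→G4 = major third; G4→Bb4 = minor third.
The smallest is G4 to Bb4, a minor third (3 semitones).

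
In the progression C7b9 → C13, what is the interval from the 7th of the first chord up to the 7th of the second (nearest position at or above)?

C7b9 has B♭ as its 7th, and C13 has B♭ as its 7th.
From B♭ to B♭ is 0 semitones, exactly the perfect unison.

perfect unison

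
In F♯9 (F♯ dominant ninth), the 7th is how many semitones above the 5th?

3

Spelling the chord: F♯, A♯, C♯, E, G♯.
C♯ to E is a minor third: 3 semitones.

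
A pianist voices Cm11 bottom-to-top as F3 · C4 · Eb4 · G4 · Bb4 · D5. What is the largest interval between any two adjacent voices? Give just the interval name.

perfect fifth

Adjacent intervals: F3→C4 = perfect fifth; C4→Eb4 = minor third; Eb4→G4 = major third; G4→Bb4 = minor third; Bb4→D5 = major third.
The largest is F3 to C4, a perfect fifth (7 semitones).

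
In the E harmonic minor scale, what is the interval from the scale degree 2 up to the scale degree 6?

E harmonic minor: E F♯ G A B C D♯.
Scale degree 2 = F♯; scale degree 6 = C.
From F♯ to C: 6 semitones over a fifth = diminished.

d5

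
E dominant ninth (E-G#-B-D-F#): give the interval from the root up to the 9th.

So we need the interval from E up to F#.
From E to F# is 14 semitones, exactly the major ninth.

M9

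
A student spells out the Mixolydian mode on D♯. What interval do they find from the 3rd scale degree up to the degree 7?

The scale runs D♯ E♯ F𝄪 G♯ A♯ B♯ C♯.
So we need the interval from F𝄪 up to C♯.
F𝄪 up to C♯ is 6 semitones, a half step narrower than a perfect fifth, so the interval is diminished.

diminished 5th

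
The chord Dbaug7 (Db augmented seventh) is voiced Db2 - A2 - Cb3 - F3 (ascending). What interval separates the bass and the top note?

The outer voices are Db2 and F3.
From Db to F is 16 semitones, exactly the major tenth.

M10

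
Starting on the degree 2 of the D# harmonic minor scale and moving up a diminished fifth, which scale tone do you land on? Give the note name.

B

The scale is D# E# F# G# A# B C##.
The degree 2 is E#; a diminished fifth above that is B — scale degree 6.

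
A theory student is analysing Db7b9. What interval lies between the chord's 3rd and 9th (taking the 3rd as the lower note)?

diminished seventh

Db dominant seventh flat nine is spelled Db-F-Ab-Cb-Ebb.
So we need the interval from F up to Ebb.
F up to Ebb is 9 semitones, a whole step narrower than a major seventh, so the interval is diminished.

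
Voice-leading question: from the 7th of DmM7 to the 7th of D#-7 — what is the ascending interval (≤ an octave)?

DmM7 has C# as its 7th, and D#-7 has C# as its 7th.
From C# to C# is 0 semitones, exactly the perfect unison.

perfect 1st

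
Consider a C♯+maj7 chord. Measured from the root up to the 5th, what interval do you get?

augmented fifth

The chord tones of C♯+maj7 (C♯ augmented major seventh) are C♯–E♯–G𝄪–B♯.
That puts C♯ below G𝄪.
5 letter names make it a fifth; at 8 semitones (a half step wider than perfect) the quality is augmented.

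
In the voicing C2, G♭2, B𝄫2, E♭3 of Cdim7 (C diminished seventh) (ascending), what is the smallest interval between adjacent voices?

Adjacent intervals: C2→G♭2 = diminished fifth; G♭2→B𝄫2 = minor third; B𝄫2→E♭3 = augmented fourth.
The smallest is G♭2 to B𝄫2, a minor third (3 semitones).

m3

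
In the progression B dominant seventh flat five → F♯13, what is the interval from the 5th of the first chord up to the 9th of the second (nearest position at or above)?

B dominant seventh flat five has F as its 5th, and F♯13 has G♯ as its 9th.
F up to G♯ is 3 semitones, a half step wider than a major second, so the interval is augmented.

augmented 2nd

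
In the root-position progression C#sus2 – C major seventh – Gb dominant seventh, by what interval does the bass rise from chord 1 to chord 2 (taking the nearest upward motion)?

The roots are C# and C.
From C# to C: 11 semitones over an octave = diminished.

d8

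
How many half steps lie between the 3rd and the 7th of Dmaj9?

7

Dmaj9 (D major ninth): D–F#–A–C#–E.
F# to C# is a perfect fifth: 7 semitones.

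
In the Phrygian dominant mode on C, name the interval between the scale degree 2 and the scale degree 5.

augmented fourth

Spelling the Phrygian dominant mode on C: C D♭ E F G A♭ B♭.
That puts D♭ below G.
D♭ up to G is 6 semitones, a half step wider than a perfect fourth, so the interval is augmented.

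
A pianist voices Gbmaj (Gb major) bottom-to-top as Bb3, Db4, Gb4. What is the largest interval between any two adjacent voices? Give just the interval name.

Adjacent intervals: Bb3→Db4 = minor third; Db4→Gb4 = perfect fourth.
The largest is Db4 to Gb4, a perfect fourth (5 semitones).

perfect fourth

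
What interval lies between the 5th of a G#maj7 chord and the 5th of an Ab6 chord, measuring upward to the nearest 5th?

diminished second

The 5th of G#maj7 is D#; the 5th of Ab6 is Eb.
D# up to Eb is 0 semitones, a whole step narrower than a major second, so the interval is diminished.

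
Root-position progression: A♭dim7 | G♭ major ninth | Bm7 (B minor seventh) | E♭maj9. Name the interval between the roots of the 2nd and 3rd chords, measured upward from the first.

The roots are G♭ and B.
3 letter names make it a third; at 5 semitones (a half step wider than major) the quality is augmented.

augmented third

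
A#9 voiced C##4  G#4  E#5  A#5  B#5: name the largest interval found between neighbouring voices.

major sixth

Adjacent intervals: C##4→G#4 = diminished fifth; G#4→E#5 = major sixth; E#5→A#5 = perfect fourth; A#5→B#5 = major second.
The largest is G#4 to E#5, a major sixth (9 semitones).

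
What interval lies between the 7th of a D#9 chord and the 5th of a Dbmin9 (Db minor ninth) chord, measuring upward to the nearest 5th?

D#9 has C# as its 7th, and Dbmin9 (Db minor ninth) has Ab as its 5th.
6 letter names make it a sixth; at 7 semitones (a whole step narrower than major) the quality is diminished.

diminished 6th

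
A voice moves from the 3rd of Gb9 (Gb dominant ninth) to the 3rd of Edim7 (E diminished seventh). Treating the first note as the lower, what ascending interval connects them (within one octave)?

Gb9 (Gb dominant ninth) has Bb as its 3rd, and Edim7 (E diminished seventh) has G as its 3rd.
Counting 6 letters and 9 half steps from Bb gives a major sixth.

major 6th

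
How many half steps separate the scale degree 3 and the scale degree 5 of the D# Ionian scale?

3

The scale is D# E# F## G# A# B# C##.
F## up to A# is a minor third — 3 semitones.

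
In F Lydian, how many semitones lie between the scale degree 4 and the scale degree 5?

1

The scale is F G A B C D E.
B up to C is a minor second — 1 semitone.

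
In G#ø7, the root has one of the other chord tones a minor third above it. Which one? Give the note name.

B

The chord tones of G#ø7 are G#, B, D, F#.
The root is G#. A minor third above G# is B.
B is the chord's 3rd.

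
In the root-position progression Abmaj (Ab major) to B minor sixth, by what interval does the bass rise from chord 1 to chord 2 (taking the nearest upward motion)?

The roots are Ab and B.
Ab up to B is 3 semitones, a half step wider than a major second, so the interval is augmented.

augmented 2nd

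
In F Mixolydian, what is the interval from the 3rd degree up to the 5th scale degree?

The scale runs F G A Bb C D Eb.
So we need the interval from A up to C.
A up to C is 3 semitones, a half step narrower than a major third, so the interval is minor.

minor third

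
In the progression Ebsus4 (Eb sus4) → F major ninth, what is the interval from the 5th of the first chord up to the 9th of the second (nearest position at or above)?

major sixth

The 5th of Ebsus4 (Eb sus4) is Bb; the 9th of F major ninth is G.
Bb up to G spans 6 letter names and 9 semitones — a major sixth.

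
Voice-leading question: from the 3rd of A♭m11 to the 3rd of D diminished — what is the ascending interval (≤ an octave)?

augmented fourth

A♭m11 has C♭ as its 3rd, and D diminished has F as its 3rd.
C♭ up to F is 6 semitones, a half step wider than a perfect fourth, so the interval is augmented.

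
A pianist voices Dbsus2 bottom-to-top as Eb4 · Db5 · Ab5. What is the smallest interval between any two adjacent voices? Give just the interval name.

perfect fifth

Adjacent intervals: Eb4→Db5 = minor seventh; Db5→Ab5 = perfect fifth.
The smallest is Db5 to Ab5, a perfect fifth (7 semitones).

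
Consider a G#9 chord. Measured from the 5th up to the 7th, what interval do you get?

m3

The chord tones of G#9 (G# dominant ninth) are G#-B#-D#-F#-A#.
That puts D# below F#.
From D# to F#: 3 semitones over a third = minor.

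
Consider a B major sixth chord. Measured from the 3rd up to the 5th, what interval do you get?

B6 is spelled B–D♯–F♯–G♯.
That puts D♯ below F♯.
From D♯ to F♯: 3 semitones over a third = minor.

minor 3rd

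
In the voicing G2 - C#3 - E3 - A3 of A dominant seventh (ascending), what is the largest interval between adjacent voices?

Adjacent intervals: G2→C#3 = augmented fourth; C#3→E3 = minor third; E3→A3 = perfect fourth.
The largest is G2 to C#3, an augmented fourth (6 semitones).

augmented fourth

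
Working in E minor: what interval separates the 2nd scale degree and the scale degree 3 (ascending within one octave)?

The scale runs E F# G A B C D.
That puts F# below G.
2 letter names make it a second; at 1 semitone (a half step narrower than major) the quality is minor.

minor second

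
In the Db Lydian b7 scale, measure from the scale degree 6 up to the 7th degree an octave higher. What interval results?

Db lydian dominant: Db Eb F G Ab Bb Cb.
The scale degree 6 is Bb and the 7th degree (up an octave) is Cb.
9 letter names make it a ninth; at 13 semitones (a half step narrower than major) the quality is minor.

minor 9th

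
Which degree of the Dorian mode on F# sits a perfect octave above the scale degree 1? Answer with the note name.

The scale is F# G# A B C# D# E.
The scale degree 1 is F#; a perfect octave above that is F# — scale degree 1.

F#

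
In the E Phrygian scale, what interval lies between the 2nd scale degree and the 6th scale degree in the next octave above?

E phrygian: E F G A B C D.
2nd scale degree = F; scale degree 6 (up an octave) = C.
Counting 12 letters and 19 half steps from F gives a perfect twelfth.

perfect twelfth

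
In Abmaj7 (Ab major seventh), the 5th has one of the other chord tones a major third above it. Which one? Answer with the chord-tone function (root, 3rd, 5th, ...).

AbΔ7 is spelled Ab, C, Eb, G.
The 5th is Eb. A major third above Eb is G.
G is the chord's 7th.

7th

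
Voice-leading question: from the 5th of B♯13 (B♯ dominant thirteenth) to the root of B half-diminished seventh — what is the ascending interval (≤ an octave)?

The 5th of B♯13 (B♯ dominant thirteenth) is F𝄪; the root of B half-diminished seventh is B.
F𝄪 up to B is 4 semitones, a half step narrower than a perfect fourth, so the interval is diminished.

d4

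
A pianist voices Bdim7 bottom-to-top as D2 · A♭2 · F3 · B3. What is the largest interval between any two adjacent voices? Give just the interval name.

Adjacent intervals: D2→A♭2 = diminished fifth; A♭2→F3 = major sixth; F3→B3 = augmented fourth.
The largest is A♭2 to F3, a major sixth (9 semitones).

major sixth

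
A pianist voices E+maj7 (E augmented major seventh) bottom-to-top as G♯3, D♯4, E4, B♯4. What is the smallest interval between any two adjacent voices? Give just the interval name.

m2

Adjacent intervals: G♯3→D♯4 = perfect fifth; D♯4→E4 = minor second; E4→B♯4 = augmented fifth.
The smallest is D♯4 to E4, a minor second (1 semitone).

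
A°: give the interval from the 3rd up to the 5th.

Adim (A diminished): A–C–E♭.
3rd = C; 5th = E♭.
3 letter names make it a third; at 3 semitones (a half step narrower than major) the quality is minor.

minor third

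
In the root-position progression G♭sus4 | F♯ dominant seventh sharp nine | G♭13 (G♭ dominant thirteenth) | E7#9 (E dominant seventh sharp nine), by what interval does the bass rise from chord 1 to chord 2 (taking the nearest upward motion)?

The roots are G♭ and F♯.
G♭ up to F♯ is 12 semitones, a half step wider than a major seventh, so the interval is augmented.

augmented 7th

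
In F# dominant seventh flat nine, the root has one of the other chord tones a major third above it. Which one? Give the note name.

A#

F#7b9 is spelled F#-A#-C#-E-G.
The root is F#. A major third above F# is A#.
A# is the chord's 3rd.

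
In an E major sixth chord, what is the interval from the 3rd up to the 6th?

Spelling the chord: E–G#–B–C#.
The 3rd is G# and the 6th is C#.
From G# to C# is 5 semitones, exactly the perfect fourth.

P4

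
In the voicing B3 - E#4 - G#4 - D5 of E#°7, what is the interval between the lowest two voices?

augmented fourth

Those voices are B3 and E#4.
B up to E# is 6 semitones, a half step wider than a perfect fourth, so the interval is augmented.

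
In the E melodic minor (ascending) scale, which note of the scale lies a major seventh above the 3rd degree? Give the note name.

F#

The scale is E F# G A B C# D#.
The 3rd degree is G; a major seventh above that is F# — scale degree 2.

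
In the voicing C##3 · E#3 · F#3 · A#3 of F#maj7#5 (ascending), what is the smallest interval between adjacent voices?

Adjacent intervals: C##3→E#3 = minor third; E#3→F#3 = minor second; F#3→A#3 = major third.
The smallest is E#3 to F#3, a minor second (1 semitone).

minor 2nd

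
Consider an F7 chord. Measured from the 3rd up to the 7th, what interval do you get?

diminished 5th

F dominant seventh is spelled F–A–C–Eb.
The 3rd is A and the 7th is Eb.
From A to Eb: 6 semitones over a fifth = diminished.
That tritone between 3rd and 7th is what gives the dominant seventh its pull toward resolution.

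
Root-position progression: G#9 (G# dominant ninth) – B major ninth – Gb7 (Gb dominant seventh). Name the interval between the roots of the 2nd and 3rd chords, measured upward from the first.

diminished sixth

The roots are B and Gb.
From B to Gb: 7 semitones over a sixth = diminished.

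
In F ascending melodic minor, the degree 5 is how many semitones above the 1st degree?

7

The scale is F G A♭ B♭ C D E.
F up to C is a perfect fifth — 7 semitones.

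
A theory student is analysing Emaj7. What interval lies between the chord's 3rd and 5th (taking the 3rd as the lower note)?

minor 3rd

Spelling the chord: E, G#, B, D#.
3rd = G#; 5th = B.
G# up to B is 3 semitones, a half step narrower than a major third, so the interval is minor.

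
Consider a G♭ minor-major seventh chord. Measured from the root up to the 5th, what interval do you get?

P5

G♭m(maj7) is spelled G♭-B𝄫-D♭-F.
That puts G♭ below D♭.
Counting 5 letters and 7 half steps from G♭ gives a perfect fifth.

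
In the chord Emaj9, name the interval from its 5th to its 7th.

M3

Spelling the chord: E, G#, B, D#, F#.
The 5th is B and the 7th is D#.
Counting 3 letters and 4 half steps from B gives a major third.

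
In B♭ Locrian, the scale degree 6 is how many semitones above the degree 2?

7

The scale is B♭ C♭ D♭ E♭ F♭ G♭ A♭.
C♭ up to G♭ is a perfect fifth — 7 semitones.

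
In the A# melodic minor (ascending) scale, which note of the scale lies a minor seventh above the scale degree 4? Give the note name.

The scale is A# B# C# D# E# F## G##.
The scale degree 4 is D#; a minor seventh above that is C# — scale degree 3.

C#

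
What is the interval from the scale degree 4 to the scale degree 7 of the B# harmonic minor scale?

B# harmonic minor: B# C## D# E# F## G# A##.
That puts E# below A##.
4 letter names make it a fourth; at 6 semitones (a half step wider than perfect) the quality is augmented.

augmented fourth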